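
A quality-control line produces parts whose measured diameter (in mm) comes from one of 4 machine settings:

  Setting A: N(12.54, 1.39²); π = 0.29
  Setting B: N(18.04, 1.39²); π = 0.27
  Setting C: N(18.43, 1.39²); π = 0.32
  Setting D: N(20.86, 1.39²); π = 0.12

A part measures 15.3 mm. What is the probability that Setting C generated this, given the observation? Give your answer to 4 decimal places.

The responsibility of component k is π_k f_k(x) divided by Σ_j π_j f_j(x).
Evaluate each component's likelihood at the observed value:
  L_A = 0.0399723
  L_B = 0.0411265
  L_C = 0.022742
  L_D = 9.62807e-05
Prior × likelihood for each component:
  π_A·L_A = 0.29 × 0.0399723 = 0.011592
  π_B·L_B = 0.27 × 0.0411265 = 0.0111042
  π_C·L_C = 0.32 × 0.022742 = 0.00727745
  π_D·L_D = 0.12 × 9.62807e-05 = 1.15537e-05
Marginal: 0.011592 + 0.0111042 + 0.00727745 + 1.15537e-05 = 0.0299851
Responsibility of Setting C: 0.00727745 / 0.0299851 ≈ 0.2427

0.2427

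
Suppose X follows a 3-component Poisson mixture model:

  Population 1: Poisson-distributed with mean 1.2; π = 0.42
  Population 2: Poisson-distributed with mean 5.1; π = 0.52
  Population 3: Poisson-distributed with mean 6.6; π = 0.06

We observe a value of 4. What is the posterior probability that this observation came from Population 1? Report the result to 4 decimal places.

Apply Bayes' rule: the posterior for each component is proportional to its prior times its likelihood at x.
Component likelihoods at x = 4:
  p_1 = 0.0260232
  p_2 = 0.171857
  p_3 = 0.107553
Prior × likelihood for each component:
  P(Z=1)·p_1 = 0.42 × 0.0260232 = 0.0109297
  P(Z=2)·p_2 = 0.52 × 0.171857 = 0.0893657
  P(Z=3)·p_3 = 0.06 × 0.107553 = 0.00645316
Normaliser: 0.0109297 + 0.0893657 + 0.00645316 = 0.106749
P(Population 1 | the observation) = 0.0109297 / 0.106749 ≈ 0.1024

0.1024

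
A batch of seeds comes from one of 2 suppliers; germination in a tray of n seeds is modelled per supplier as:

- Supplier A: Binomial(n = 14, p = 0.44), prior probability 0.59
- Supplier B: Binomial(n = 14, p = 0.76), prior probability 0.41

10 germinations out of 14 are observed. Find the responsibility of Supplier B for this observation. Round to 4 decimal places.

By Bayes' theorem, P(k | x) = P(Z=k) f_k(x) / Σ_j P(Z=j) f_j(x).
Binomial probabilities:
  f_A = 0.026774
  f_B = 0.213508
Unnormalised posteriors:
  P(Z=A)·f_A = 0.59 × 0.026774 = 0.0157966
  P(Z=B)·f_B = 0.41 × 0.213508 = 0.0875384
Denominator: 0.0157966 + 0.0875384 = 0.103335
So the posterior for Supplier B is 0.0875384 / 0.103335 ≈ 0.8471.

0.8471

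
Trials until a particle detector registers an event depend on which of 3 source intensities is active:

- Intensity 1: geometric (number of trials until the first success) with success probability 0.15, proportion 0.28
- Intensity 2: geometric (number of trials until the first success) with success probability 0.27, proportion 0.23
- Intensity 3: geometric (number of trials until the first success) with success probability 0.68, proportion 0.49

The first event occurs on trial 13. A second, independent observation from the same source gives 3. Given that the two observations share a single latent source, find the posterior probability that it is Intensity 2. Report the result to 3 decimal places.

Apply Bayes' rule: the posterior for each component is proportional to its prior times its likelihood at x.
Since both observations come from the same component, the likelihood for component k is f_k(x₁)·f_k(x₂).
  L_1 = [0.15·(1−0.15)^12 = 0.15·0.142242 = 0.0213363] × [0.108375] = 0.00231232
  L_2 = [0.27·(1−0.27)^12 = 0.27·0.022902 = 0.00618355] × [0.143883] = 0.000889708
  L_3 = [0.68·(1−0.68)^12 = 0.68·1.15292e-06 = 7.83987e-07] × [0.069632] = 5.45906e-08
Weight by the priors:
  w_1·L_1 = 0.28 × 0.00231232 = 0.000647449
  w_2·L_2 = 0.23 × 0.000889708 = 0.000204633
  w_3·L_3 = 0.49 × 5.45906e-08 = 2.67494e-08
Evidence: 0.000647449 + 0.000204633 + 2.67494e-08 = 0.000852109
P(Intensity 2 | x₁, x₂) ≈ 0.240

0.240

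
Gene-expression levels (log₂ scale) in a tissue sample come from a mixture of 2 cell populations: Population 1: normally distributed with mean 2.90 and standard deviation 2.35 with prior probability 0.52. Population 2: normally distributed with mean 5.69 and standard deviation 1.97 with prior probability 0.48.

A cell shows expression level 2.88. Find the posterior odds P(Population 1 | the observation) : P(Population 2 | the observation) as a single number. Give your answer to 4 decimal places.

Since P(k|x) ∝ w_k f_k(x), the posterior odds are w_i f_i(x) / (w_j f_j(x)).
Component likelihoods at x = 2.88:
  f_1 = 0.169757
  f_2 = 0.0732209
Posterior odds = (w_1·f_1) / (w_2·f_2) = (0.52·0.169757) / (0.48·0.0732209) = 0.0882734 / 0.035146 ≈ 2.5116

2.5116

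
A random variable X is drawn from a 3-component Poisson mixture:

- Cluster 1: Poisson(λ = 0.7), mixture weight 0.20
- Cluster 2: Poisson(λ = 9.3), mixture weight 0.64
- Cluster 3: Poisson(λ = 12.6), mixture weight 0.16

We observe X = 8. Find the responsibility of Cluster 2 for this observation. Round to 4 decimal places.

P(component k | x) = w_k·f_k(x) / marginal(x), where marginal(x) = Σ_j w_j·f_j(x).
Component likelihoods at x = 8:
  L_1 = e^(−0.7)·0.7^8/8! = 7.09999e-07
  L_2 = e^(−9.3)·9.3^8/8! = 0.126883
  L_3 = e^(−12.6)·12.6^8/8! = 0.0531292
Multiply by the mixture weights:
  w_1·L_1 = 0.20 × 7.09999e-07 = 1.42e-07
  w_2·L_2 = 0.64 × 0.126883 = 0.0812053
  w_3·L_3 = 0.16 × 0.0531292 = 0.00850067
Evidence: 1.42e-07 + 0.0812053 + 0.00850067 = 0.0897061
So the posterior for Cluster 2 is 0.0812053 / 0.0897061 ≈ 0.9052.

0.9052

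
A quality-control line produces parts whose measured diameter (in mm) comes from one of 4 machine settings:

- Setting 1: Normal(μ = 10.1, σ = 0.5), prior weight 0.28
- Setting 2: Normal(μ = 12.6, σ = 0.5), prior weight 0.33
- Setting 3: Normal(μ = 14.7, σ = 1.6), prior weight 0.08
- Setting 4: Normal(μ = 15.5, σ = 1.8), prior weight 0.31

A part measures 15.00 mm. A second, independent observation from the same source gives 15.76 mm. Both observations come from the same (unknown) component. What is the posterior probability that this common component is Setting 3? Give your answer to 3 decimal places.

0.213

By Bayes' theorem, P(k | x) = P(Z=k) f_k(x) / Σ_j P(Z=j) f_j(x).
Since both observations come from the same component, the likelihood for component k is f_k(x₁)·f_k(x₂).
  f_1 = [(1/(0.5·√(2π)))·exp(−(15.00−10.1)²/(2·0.5²)) = 0.797885·exp(-48.02000) = 1.1146e-21] × [1.19171e-28] = 1.32828e-49
  f_2 = [(1/(0.5·√(2π)))·exp(−(15.00−12.6)²/(2·0.5²)) = 0.797885·exp(-11.52000) = 7.9226e-06] × [1.69261e-09] = 1.34099e-14
  f_3 = [(1/(1.6·√(2π)))·exp(−(15.00−14.7)²/(2·1.6²)) = 0.249339·exp(-0.01758) = 0.244994] × [0.200209] = 0.04905
  f_4 = [(1/(1.8·√(2π)))·exp(−(15.00−15.5)²/(2·1.8²)) = 0.221635·exp(-0.03858) = 0.213247] × [0.219335] = 0.0467724
Weight by the priors:
  P(Z=1)·f_1 = 0.28 × 1.32828e-49 = 3.71919e-50
  P(Z=2)·f_2 = 0.33 × 1.34099e-14 = 4.42527e-15
  P(Z=3)·f_3 = 0.08 × 0.04905 = 0.003924
  P(Z=4)·f_4 = 0.31 × 0.0467724 = 0.0144994
Sum: 3.71919e-50 + 4.42527e-15 + 0.003924 + 0.0144994 = 0.0184234
So the posterior for Setting 3 is 0.003924 / 0.0184234 ≈ 0.213.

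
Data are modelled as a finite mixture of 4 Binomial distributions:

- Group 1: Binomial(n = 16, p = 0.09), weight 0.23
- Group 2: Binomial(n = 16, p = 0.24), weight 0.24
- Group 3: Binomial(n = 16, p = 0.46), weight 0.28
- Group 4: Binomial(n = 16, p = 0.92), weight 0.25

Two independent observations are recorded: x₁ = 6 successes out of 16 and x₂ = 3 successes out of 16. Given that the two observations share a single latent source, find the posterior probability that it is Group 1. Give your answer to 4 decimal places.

Apply Bayes' rule: the posterior for each component is proportional to its prior times its likelihood at x.
Since both observations come from the same component, the likelihood for component k is f_k(x₁)·f_k(x₂).
  L_1 = [C(16,6)·0.09^6·0.91^10 = 8008·5.31441e-07·0.389416 = 0.00165727] × [0.119799] = 0.000198539
  L_2 = [C(16,6)·0.24^6·0.76^10 = 8008·0.000191103·0.0642889 = 0.0983847] × [0.218473] = 0.0214944
  L_3 = [C(16,6)·0.46^6·0.54^10 = 8008·0.0094743·0.00210833 = 0.159959] × [0.0180959] = 0.0028946
  L_4 = [C(16,6)·0.92^6·0.08^10 = 8008·0.606355·1.07374e-11 = 5.21376e-08] × [2.39729e-12] = 1.24989e-19
Unnormalised posteriors:
  w_1·L_1 = 0.23 × 0.000198539 = 4.56641e-05
  w_2·L_2 = 0.24 × 0.0214944 = 0.00515866
  w_3·L_3 = 0.28 × 0.0028946 = 0.000810489
  w_4·L_4 = 0.25 × 1.24989e-19 = 3.12473e-20
Denominator: 4.56641e-05 + 0.00515866 + 0.000810489 + 3.12473e-20 = 0.00601482
P(Group 1 | x₁, x₂) = 4.56641e-05 / 0.00601482 ≈ 0.0076

0.0076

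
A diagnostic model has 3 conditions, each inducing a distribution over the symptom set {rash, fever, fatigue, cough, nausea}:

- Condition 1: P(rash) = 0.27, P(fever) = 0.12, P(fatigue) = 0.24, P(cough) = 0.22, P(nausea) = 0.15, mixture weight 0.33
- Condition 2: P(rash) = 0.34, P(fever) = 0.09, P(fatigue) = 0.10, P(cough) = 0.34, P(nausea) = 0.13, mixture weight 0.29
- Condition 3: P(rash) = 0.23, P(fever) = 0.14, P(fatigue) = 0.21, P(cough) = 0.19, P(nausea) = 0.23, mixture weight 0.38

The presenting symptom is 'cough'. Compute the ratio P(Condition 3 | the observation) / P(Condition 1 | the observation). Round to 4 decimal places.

0.9945

Only the two components matter; the odds are (π_i f_i(x)) / (π_j f_j(x)).
Evaluate each component's likelihood at the observed value:
  L_1 = P(cough | comp) = 0.22
  L_2 = P(cough | comp) = 0.34
  L_3 = P(cough | comp) = 0.19
0.0722 / 0.0726 ≈ 0.9945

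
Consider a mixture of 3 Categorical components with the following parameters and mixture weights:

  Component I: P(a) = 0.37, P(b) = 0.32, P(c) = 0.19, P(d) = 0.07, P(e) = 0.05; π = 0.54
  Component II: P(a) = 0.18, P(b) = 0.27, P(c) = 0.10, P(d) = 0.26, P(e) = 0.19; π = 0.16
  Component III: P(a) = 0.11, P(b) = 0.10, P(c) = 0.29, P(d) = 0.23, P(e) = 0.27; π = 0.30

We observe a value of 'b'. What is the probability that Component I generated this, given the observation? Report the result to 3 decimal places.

0.702

By Bayes' theorem, P(k | x) = π_k f_k(x) / Σ_j π_j f_j(x).
Evaluate each component's likelihood at the observed value:
  p_I = 0.32
  p_II = 0.27
  p_III = 0.1
Prior × likelihood for each component:
  π_I·p_I = 0.54 × 0.32 = 0.1728
  π_II·p_II = 0.16 × 0.27 = 0.0432
  π_III·p_III = 0.30 × 0.1 = 0.03
Evidence: 0.1728 + 0.0432 + 0.03 = 0.246
P(Component I | the observation) ≈ 0.702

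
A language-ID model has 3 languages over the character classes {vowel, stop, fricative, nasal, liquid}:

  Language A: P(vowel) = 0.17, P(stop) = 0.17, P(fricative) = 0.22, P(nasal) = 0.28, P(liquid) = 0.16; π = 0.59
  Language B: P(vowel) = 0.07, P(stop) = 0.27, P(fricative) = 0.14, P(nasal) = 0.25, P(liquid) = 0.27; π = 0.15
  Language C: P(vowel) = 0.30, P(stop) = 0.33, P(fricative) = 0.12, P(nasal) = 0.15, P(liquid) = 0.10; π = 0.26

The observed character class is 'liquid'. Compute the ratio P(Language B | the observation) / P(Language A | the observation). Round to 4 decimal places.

Since P(k|x) ∝ P(Z=k) f_k(x), the posterior odds are P(Z=i) f_i(x) / (P(Z=j) f_j(x)).
Component likelihoods at x = 'liquid':
  p_A = 0.16
  p_B = 0.27
  p_C = 0.1
Posterior odds = (P(Z=B)·p_B) / (P(Z=A)·p_A) = (0.15·0.27) / (0.59·0.16) = 0.0405 / 0.0944 ≈ 0.4290

0.4290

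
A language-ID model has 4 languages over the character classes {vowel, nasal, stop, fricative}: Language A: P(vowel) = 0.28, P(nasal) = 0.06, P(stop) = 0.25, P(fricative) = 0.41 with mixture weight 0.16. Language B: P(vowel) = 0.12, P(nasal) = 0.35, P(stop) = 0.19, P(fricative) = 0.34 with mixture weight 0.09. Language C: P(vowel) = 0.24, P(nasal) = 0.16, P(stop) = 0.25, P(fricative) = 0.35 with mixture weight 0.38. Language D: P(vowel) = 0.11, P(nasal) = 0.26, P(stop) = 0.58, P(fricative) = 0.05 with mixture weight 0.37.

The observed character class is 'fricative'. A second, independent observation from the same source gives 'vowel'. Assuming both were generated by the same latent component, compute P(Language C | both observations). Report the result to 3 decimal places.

Apply Bayes' rule: the posterior for each component is proportional to its prior times its likelihood at x.
Since both observations come from the same component, the likelihood for component k is f_k(x₁)·f_k(x₂).
  f_A = [P(fricative | comp) = 0.41] × [0.28] = 0.1148
  f_B = [P(fricative | comp) = 0.34] × [0.12] = 0.0408
  f_C = [P(fricative | comp) = 0.35] × [0.24] = 0.084
  f_D = [P(fricative | comp) = 0.05] × [0.11] = 0.0055
Unnormalised posteriors:
  w_A·f_A = 0.16 × 0.1148 = 0.018368
  w_B·f_B = 0.09 × 0.0408 = 0.003672
  w_C·f_C = 0.38 × 0.084 = 0.03192
  w_D·f_D = 0.37 × 0.0055 = 0.002035
Normaliser: 0.018368 + 0.003672 + 0.03192 + 0.002035 = 0.055995
P(Language C | x₁, x₂) = 0.03192 / 0.055995 ≈ 0.570

0.570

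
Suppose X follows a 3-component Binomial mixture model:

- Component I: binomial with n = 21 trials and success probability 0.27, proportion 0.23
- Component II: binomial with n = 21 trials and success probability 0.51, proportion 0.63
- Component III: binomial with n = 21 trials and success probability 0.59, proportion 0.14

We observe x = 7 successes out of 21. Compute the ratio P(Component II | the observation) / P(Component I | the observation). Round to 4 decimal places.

Only the two components matter; the odds are (w_i f_i(x)) / (w_j f_j(x)).
Binomial probabilities:
  p_I = 0.148447
  p_II = 0.048
  p_III = 0.010976
Posterior odds = (w_II·p_II) / (w_I·p_I) = (0.63·0.048) / (0.23·0.148447) = 0.03024 / 0.0341428 ≈ 0.8857

0.8857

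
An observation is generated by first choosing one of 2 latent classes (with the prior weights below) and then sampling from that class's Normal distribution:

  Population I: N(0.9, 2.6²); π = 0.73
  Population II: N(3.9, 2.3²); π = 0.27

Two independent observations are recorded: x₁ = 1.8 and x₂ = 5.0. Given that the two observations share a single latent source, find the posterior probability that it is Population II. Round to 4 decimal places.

P(component k | x) = w_k·f_k(x) / marginal(x), where marginal(x) = Σ_j w_j·f_j(x).
Since both observations come from the same component, the likelihood for component k is f_k(x₁)·f_k(x₂).
  p_I = [(1/(2.6·√(2π)))·exp(−(1.8−0.9)²/(2·2.6²)) = 0.153439·exp(-0.05991) = 0.144517] × [0.0442547] = 0.00639554
  p_II = [(1/(2.3·√(2π)))·exp(−(1.8−3.9)²/(2·2.3²)) = 0.173453·exp(-0.41682) = 0.114329] × [0.154708] = 0.0176877
Unnormalised posteriors:
  w_I·p_I = 0.73 × 0.00639554 = 0.00466874
  w_II·p_II = 0.27 × 0.0176877 = 0.00477568
Marginal: 0.00466874 + 0.00477568 = 0.00944442
So the posterior for Population II is 0.00477568 / 0.00944442 ≈ 0.5057.

0.5057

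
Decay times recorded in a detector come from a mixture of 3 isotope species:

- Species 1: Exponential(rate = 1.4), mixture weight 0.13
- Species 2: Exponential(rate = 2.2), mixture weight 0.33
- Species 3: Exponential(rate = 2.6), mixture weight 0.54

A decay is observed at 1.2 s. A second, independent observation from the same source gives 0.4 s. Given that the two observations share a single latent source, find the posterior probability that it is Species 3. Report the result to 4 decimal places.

Apply Bayes' rule: the posterior for each component is proportional to its prior times its likelihood at x.
Since both observations come from the same component, the likelihood for component k is f_k(x₁)·f_k(x₂).
  f_1 = [0.260924] × [0.799693] = 0.208659
  f_2 = [0.156995] × [0.912522] = 0.143261
  f_3 = [0.114809] × [0.918982] = 0.105507
Multiply by the mixture weights:
  w_1·f_1 = 0.13 × 0.208659 = 0.0271256
  w_2·f_2 = 0.33 × 0.143261 = 0.0472762
  w_3·f_3 = 0.54 × 0.105507 = 0.0569738
Denominator: 0.0271256 + 0.0472762 + 0.0569738 = 0.131376
So the posterior for Species 3 is 0.0569738 / 0.131376 ≈ 0.4337.

0.4337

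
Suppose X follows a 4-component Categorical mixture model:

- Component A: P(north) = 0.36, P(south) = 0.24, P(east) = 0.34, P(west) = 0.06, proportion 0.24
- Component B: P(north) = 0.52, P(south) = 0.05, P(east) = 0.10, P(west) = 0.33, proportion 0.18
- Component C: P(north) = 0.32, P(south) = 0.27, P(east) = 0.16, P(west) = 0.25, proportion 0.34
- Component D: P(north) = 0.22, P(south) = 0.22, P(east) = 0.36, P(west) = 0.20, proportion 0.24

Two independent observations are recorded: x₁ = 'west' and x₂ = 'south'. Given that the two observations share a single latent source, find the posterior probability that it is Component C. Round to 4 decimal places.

Apply Bayes' rule: the posterior for each component is proportional to its prior times its likelihood at x.
Since both observations come from the same component, the likelihood for component k is f_k(x₁)·f_k(x₂).
  p_A = [0.06] × [0.24] = 0.0144
  p_B = [0.33] × [0.05] = 0.0165
  p_C = [0.25] × [0.27] = 0.0675
  p_D = [0.2] × [0.22] = 0.044
Weight by the priors:
  π_A·p_A = 0.24 × 0.0144 = 0.003456
  π_B·p_B = 0.18 × 0.0165 = 0.00297
  π_C·p_C = 0.34 × 0.0675 = 0.02295
  π_D·p_D = 0.24 × 0.044 = 0.01056
Sum: 0.003456 + 0.00297 + 0.02295 + 0.01056 = 0.039936
Responsibility of Component C: 0.02295 / 0.039936 ≈ 0.5747

0.5747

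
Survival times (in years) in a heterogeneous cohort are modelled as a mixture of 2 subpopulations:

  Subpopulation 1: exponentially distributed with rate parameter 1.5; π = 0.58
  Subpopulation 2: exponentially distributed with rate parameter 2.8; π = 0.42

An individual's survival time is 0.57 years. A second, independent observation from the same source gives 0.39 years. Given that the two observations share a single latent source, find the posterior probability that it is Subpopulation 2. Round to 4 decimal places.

0.4201

Apply Bayes' rule: the posterior for each component is proportional to its prior times its likelihood at x.
Since both observations come from the same component, the likelihood for component k is f_k(x₁)·f_k(x₂).
  L_1 = [0.637925] × [0.835659] = 0.533087
  L_2 = [0.567576] × [0.939525] = 0.533252
Multiply by the mixture weights:
  π_1·L_1 = 0.58 × 0.533087 = 0.309191
  π_2·L_2 = 0.42 × 0.533252 = 0.223966
Evidence: 0.309191 + 0.223966 = 0.533157
P(Subpopulation 2 | x) ≈ 0.4201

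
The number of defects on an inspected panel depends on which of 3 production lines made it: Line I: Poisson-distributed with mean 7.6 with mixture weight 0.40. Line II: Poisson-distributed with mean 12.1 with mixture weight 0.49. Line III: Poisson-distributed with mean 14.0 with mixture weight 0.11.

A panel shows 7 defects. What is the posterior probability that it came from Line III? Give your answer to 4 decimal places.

0.0237

Apply Bayes' rule: the posterior for each component is proportional to its prior times its likelihood at x.
Component likelihoods at x = 7 defects:
  f_I = 0.145421
  f_II = 0.0418894
  f_III = 0.0173917
Prior × likelihood for each component:
  π_I·f_I = 0.40 × 0.145421 = 0.0581683
  π_II·f_II = 0.49 × 0.0418894 = 0.0205258
  π_III·f_III = 0.11 × 0.0173917 = 0.00191309
Marginal: 0.0581683 + 0.0205258 + 0.00191309 = 0.0806072
P(Line III | 7 defects) = 0.00191309 / 0.0806072 ≈ 0.0237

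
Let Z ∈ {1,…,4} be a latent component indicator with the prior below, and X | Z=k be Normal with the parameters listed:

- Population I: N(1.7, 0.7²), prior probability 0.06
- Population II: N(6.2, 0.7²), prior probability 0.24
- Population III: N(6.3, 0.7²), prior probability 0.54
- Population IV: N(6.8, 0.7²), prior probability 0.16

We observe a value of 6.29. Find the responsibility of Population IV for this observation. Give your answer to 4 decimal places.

0.1362

By Bayes' theorem, P(k | x) = π_k f_k(x) / Σ_j π_j f_j(x).
Normal densities:
  f_I = (1/(0.7·√(2π)))·exp(−(6.29−1.7)²/(2·0.7²)) = 0.569918·exp(-21.49806) = 2.62617e-10
  f_II = (1/(0.7·√(2π)))·exp(−(6.29−6.2)²/(2·0.7²)) = 0.569918·exp(-0.00827) = 0.565226
  f_III = (1/(0.7·√(2π)))·exp(−(6.29−6.3)²/(2·0.7²)) = 0.569918·exp(-0.00010) = 0.569859
  f_IV = (1/(0.7·√(2π)))·exp(−(6.29−6.8)²/(2·0.7²)) = 0.569918·exp(-0.26541) = 0.437066
Multiply by the mixture weights:
  π_I·f_I = 0.06 × 2.62617e-10 = 1.5757e-11
  π_II·f_II = 0.24 × 0.565226 = 0.135654
  π_III·f_III = 0.54 × 0.569859 = 0.307724
  π_IV·f_IV = 0.16 × 0.437066 = 0.0699305
Normaliser: 1.5757e-11 + 0.135654 + 0.307724 + 0.0699305 = 0.513309
P(Population IV | the observation) = 0.0699305 / 0.513309 ≈ 0.1362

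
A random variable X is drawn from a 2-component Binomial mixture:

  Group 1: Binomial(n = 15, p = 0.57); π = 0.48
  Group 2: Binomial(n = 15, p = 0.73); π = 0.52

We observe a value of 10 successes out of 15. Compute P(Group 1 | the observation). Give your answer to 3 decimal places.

0.443

The responsibility of component k is P(Z=k) f_k(x) divided by Σ_j P(Z=j) f_j(x).
Binomial probabilities:
  L_1 = 0.159826
  L_2 = 0.185184
Multiply by the mixture weights:
  P(Z=1)·L_1 = 0.48 × 0.159826 = 0.0767163
  P(Z=2)·L_2 = 0.52 × 0.185184 = 0.0962955
Evidence: 0.0767163 + 0.0962955 = 0.173012
So the posterior for Group 1 is 0.0767163 / 0.173012 ≈ 0.443.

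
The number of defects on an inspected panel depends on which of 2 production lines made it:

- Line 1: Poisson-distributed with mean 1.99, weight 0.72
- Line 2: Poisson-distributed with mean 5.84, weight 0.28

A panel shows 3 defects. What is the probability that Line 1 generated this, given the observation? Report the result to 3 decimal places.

By Bayes' theorem, P(k | x) = w_k f_k(x) / Σ_j w_j f_j(x).
Poisson probabilities:
  f_1 = 0.17954
  f_2 = 0.0965623
Unnormalised posteriors:
  w_1·f_1 = 0.72 × 0.17954 = 0.129269
  w_2·f_2 = 0.28 × 0.0965623 = 0.0270374
Normaliser: 0.129269 + 0.0270374 = 0.156306
P(Line 1 | x) ≈ 0.827

0.827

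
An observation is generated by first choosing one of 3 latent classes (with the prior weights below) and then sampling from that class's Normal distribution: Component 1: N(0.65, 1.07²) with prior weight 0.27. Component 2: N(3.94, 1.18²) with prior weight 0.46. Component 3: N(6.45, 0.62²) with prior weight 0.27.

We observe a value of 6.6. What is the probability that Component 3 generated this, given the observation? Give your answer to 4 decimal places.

P(component k | x) = w_k·f_k(x) / marginal(x), where marginal(x) = Σ_j w_j·f_j(x).
Evaluate each component's likelihood at the observed value:
  f_1 = (1/(1.07·√(2π)))·exp(−(6.6−0.65)²/(2·1.07²)) = 0.372843·exp(-15.46096) = 7.19313e-08
  f_2 = (1/(1.18·√(2π)))·exp(−(6.6−3.94)²/(2·1.18²)) = 0.338087·exp(-2.54079) = 0.0266425
  f_3 = (1/(0.62·√(2π)))·exp(−(6.6−6.45)²/(2·0.62²)) = 0.643455·exp(-0.02927) = 0.624897
Weight by the priors:
  w_1·f_1 = 0.27 × 7.19313e-08 = 1.94214e-08
  w_2·f_2 = 0.46 × 0.0266425 = 0.0122556
  w_3·f_3 = 0.27 × 0.624897 = 0.168722
Evidence: 1.94214e-08 + 0.0122556 + 0.168722 = 0.180978
P(Component 3 | data) ≈ 0.9323

0.9323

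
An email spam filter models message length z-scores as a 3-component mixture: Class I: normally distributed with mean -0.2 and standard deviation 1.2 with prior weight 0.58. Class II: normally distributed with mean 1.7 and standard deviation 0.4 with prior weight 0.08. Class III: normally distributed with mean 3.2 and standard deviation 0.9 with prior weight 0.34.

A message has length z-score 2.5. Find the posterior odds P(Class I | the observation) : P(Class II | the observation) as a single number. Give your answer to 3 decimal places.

1.421

The posterior odds equal the prior odds times the likelihood ratio: (π_i/π_j)·(f_i(x)/f_j(x)).
Component likelihoods at x = 2.5:
  p_I = (1/(1.2·√(2π)))·exp(−(2.5−-0.2)²/(2·1.2²)) = 0.332452·exp(-2.53125) = 0.0264497
  p_II = (1/(0.4·√(2π)))·exp(−(2.5−1.7)²/(2·0.4²)) = 0.997356·exp(-2.00000) = 0.134977
  p_III = (1/(0.9·√(2π)))·exp(−(2.5−3.2)²/(2·0.9²)) = 0.443269·exp(-0.30247) = 0.327572
0.0153408 / 0.0107982 ≈ 1.421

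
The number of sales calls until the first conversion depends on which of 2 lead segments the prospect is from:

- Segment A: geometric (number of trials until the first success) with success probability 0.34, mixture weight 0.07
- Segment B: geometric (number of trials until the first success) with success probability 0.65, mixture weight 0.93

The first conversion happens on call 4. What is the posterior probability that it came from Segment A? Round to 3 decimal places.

0.209

The responsibility of component k is π_k f_k(x) divided by Σ_j π_j f_j(x).
Evaluate each component's likelihood at the observed value:
  L_A = 0.34·(1−0.34)^3 = 0.34·0.287496 = 0.0977486
  L_B = 0.65·(1−0.65)^3 = 0.65·0.042875 = 0.0278687
Prior × likelihood for each component:
  π_A·L_A = 0.07 × 0.0977486 = 0.0068424
  π_B·L_B = 0.93 × 0.0278687 = 0.0259179
Sum: 0.0068424 + 0.0259179 = 0.0327603
P(Segment A | 4) ≈ 0.209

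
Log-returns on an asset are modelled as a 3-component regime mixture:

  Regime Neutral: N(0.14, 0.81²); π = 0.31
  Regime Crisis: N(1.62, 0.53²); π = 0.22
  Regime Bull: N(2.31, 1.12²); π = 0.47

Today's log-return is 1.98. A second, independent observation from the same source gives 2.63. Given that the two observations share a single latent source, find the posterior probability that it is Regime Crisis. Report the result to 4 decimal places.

0.2269

Posterior ∝ prior × likelihood, so P(k | x) ∝ w_k f_k(x); normalise over all components.
Since both observations come from the same component, the likelihood for component k is f_k(x₁)·f_k(x₂).
  L_Neutral = [0.0373168] × [0.00436917] = 0.000163043
  L_Crisis = [0.597652] × [0.122477] = 0.0731986
  L_Bull = [0.341068] × [0.341952] = 0.116629
Prior × likelihood for each component:
  w_Neutral·L_Neutral = 0.31 × 0.000163043 = 5.05434e-05
  w_Crisis·L_Crisis = 0.22 × 0.0731986 = 0.0161037
  w_Bull·L_Bull = 0.47 × 0.116629 = 0.0548156
Evidence: 5.05434e-05 + 0.0161037 + 0.0548156 = 0.0709698
P(Regime Crisis | x₁, x₂) ≈ 0.2269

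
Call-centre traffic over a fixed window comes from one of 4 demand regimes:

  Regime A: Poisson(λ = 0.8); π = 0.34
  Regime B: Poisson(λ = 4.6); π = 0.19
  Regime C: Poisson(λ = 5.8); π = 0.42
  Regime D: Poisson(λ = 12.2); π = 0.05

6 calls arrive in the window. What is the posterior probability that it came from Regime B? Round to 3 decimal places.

0.269

The responsibility of component k is π_k f_k(x) divided by Σ_j π_j f_j(x).
Evaluate each component's likelihood at the observed value:
  L_A = 0.000163596
  L_B = 0.13227
  L_C = 0.160076
  L_D = 0.0230374
Weight by the priors:
  π_A·L_A = 0.34 × 0.000163596 = 5.56225e-05
  π_B·L_B = 0.19 × 0.13227 = 0.0251312
  π_C·L_C = 0.42 × 0.160076 = 0.0672321
  π_D·L_D = 0.05 × 0.0230374 = 0.00115187
Sum: 5.56225e-05 + 0.0251312 + 0.0672321 + 0.00115187 = 0.0935708
So the posterior for Regime B is 0.0251312 / 0.0935708 ≈ 0.269.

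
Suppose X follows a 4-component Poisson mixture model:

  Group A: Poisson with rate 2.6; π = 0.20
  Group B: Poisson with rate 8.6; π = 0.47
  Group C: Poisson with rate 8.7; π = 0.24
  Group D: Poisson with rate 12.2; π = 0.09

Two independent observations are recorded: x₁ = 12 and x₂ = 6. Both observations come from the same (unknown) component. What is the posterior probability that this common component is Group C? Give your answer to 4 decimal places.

Posterior ∝ prior × likelihood, so P(k | x) ∝ π_k f_k(x); normalise over all components.
Since both observations come from the same component, the likelihood for component k is f_k(x₁)·f_k(x₂).
  f_A = [e^(−2.6)·2.6^12/12! = 1.47971e-05] × [0.0318671] = 4.71541e-07
  f_B = [e^(−8.6)·8.6^12/12! = 0.0629089] × [0.103449] = 0.00650785
  f_C = [e^(−8.7)·8.7^12/12! = 0.0653931] × [0.100328] = 0.00656074
  f_D = [e^(−12.2)·12.2^12/12! = 0.11418] × [0.0230374] = 0.0026304
Multiply by the mixture weights:
  π_A·f_A = 0.20 × 4.71541e-07 = 9.43082e-08
  π_B·f_B = 0.47 × 0.00650785 = 0.00305869
  π_C·f_C = 0.24 × 0.00656074 = 0.00157458
  π_D·f_D = 0.09 × 0.0026304 = 0.000236736
Marginal: 9.43082e-08 + 0.00305869 + 0.00157458 + 0.000236736 = 0.0048701
P(Group C | data) ≈ 0.3233

0.3233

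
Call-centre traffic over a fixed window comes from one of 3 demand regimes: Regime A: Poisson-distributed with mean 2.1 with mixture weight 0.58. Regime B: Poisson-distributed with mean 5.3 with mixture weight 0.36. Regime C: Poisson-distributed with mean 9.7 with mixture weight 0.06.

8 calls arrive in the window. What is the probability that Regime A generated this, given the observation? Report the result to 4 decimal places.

The responsibility of component k is w_k f_k(x) divided by Σ_j w_j f_j(x).
Component likelihoods at x = 8 calls:
  L_A = 0.00114872
  L_B = 0.0770772
  L_C = 0.119123
Unnormalised posteriors:
  w_A·L_A = 0.58 × 0.00114872 = 0.00066626
  w_B·L_B = 0.36 × 0.0770772 = 0.0277478
  w_C·L_C = 0.06 × 0.119123 = 0.0071474
Normaliser: 0.00066626 + 0.0277478 + 0.0071474 = 0.0355614
So the posterior for Regime A is 0.00066626 / 0.0355614 ≈ 0.0187.

0.0187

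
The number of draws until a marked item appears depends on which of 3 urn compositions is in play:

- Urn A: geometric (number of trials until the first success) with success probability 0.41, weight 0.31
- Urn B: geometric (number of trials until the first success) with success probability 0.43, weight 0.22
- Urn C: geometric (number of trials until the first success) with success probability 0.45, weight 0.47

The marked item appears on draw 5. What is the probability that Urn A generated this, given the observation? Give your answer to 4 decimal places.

P(component k | x) = w_k·f_k(x) / marginal(x), where marginal(x) = Σ_j w_j·f_j(x).
Geometric probabilities:
  p_A = 0.0496812
  p_B = 0.0453908
  p_C = 0.0411778
Multiply by the mixture weights:
  w_A·p_A = 0.31 × 0.0496812 = 0.0154012
  w_B·p_B = 0.22 × 0.0453908 = 0.00998598
  w_C·p_C = 0.47 × 0.0411778 = 0.0193536
Marginal: 0.0154012 + 0.00998598 + 0.0193536 = 0.0447407
So the posterior for Urn A is 0.0154012 / 0.0447407 ≈ 0.3442.

0.3442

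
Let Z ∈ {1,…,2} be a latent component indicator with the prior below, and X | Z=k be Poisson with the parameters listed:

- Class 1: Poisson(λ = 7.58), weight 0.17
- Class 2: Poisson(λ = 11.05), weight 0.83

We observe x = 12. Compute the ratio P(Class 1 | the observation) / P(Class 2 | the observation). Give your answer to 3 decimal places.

Posterior odds = (π_i f_i(x)) / (π_j f_j(x)); the normalising sum cancels.
Evaluate each component's likelihood at the observed value:
  L_1 = e^(−7.58)·7.58^12/12! = 0.0383479
  L_2 = e^(−11.05)·11.05^12/12! = 0.109915
Posterior odds = (π_1·L_1) / (π_2·L_2) = (0.17·0.0383479) / (0.83·0.109915) = 0.00651914 / 0.0912293 ≈ 0.071

0.071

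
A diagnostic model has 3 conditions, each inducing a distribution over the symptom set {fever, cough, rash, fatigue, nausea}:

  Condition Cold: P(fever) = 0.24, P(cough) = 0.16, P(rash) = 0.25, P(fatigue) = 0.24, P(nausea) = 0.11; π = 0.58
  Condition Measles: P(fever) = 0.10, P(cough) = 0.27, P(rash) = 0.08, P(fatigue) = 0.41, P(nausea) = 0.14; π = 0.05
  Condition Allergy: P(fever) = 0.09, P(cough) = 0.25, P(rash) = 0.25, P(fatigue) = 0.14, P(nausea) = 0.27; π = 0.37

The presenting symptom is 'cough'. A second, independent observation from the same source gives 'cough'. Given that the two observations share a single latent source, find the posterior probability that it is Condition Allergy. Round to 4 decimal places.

P(component k | x) = π_k·f_k(x) / marginal(x), where marginal(x) = Σ_j π_j·f_j(x).
Since both observations come from the same component, the likelihood for component k is f_k(x₁)·f_k(x₂).
  L_Cold = [P(cough | comp) = 0.16] × [0.16] = 0.0256
  L_Measles = [P(cough | comp) = 0.27] × [0.27] = 0.0729
  L_Allergy = [P(cough | comp) = 0.25] × [0.25] = 0.0625
Multiply by the mixture weights:
  π_Cold·L_Cold = 0.58 × 0.0256 = 0.014848
  π_Measles·L_Measles = 0.05 × 0.0729 = 0.003645
  π_Allergy·L_Allergy = 0.37 × 0.0625 = 0.023125
Sum: 0.014848 + 0.003645 + 0.023125 = 0.041618
Responsibility of Condition Allergy: 0.023125 / 0.041618 ≈ 0.5556

0.5556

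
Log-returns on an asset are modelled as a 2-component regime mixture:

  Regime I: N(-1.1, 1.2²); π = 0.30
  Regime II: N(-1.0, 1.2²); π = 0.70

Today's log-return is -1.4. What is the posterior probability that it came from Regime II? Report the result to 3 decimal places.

0.695

Posterior ∝ prior × likelihood, so P(k | x) ∝ P(Z=k) f_k(x); normalise over all components.
Normal densities:
  p_I = (1/(1.2·√(2π)))·exp(−(-1.4−-1.1)²/(2·1.2²)) = 0.332452·exp(-0.03125) = 0.322223
  p_II = (1/(1.2·√(2π)))·exp(−(-1.4−-1.0)²/(2·1.2²)) = 0.332452·exp(-0.05556) = 0.314486
Multiply by the mixture weights:
  P(Z=I)·p_I = 0.30 × 0.322223 = 0.096667
  P(Z=II)·p_II = 0.70 × 0.314486 = 0.22014
Normaliser: 0.096667 + 0.22014 = 0.316807
So the posterior for Regime II is 0.22014 / 0.316807 ≈ 0.695.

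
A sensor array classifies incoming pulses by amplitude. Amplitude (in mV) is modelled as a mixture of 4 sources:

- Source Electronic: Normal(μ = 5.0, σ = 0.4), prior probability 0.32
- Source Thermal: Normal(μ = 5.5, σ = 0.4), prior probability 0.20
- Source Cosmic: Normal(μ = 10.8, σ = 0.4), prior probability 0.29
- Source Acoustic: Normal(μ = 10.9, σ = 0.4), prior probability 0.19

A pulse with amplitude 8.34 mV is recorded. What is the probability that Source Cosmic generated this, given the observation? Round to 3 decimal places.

0.879

By Bayes' theorem, P(k | x) = π_k f_k(x) / Σ_j π_j f_j(x).
Normal densities:
  L_Electronic = (1/(0.4·√(2π)))·exp(−(8.34−5.0)²/(2·0.4²)) = 0.997356·exp(-34.86125) = 7.2244e-16
  L_Thermal = (1/(0.4·√(2π)))·exp(−(8.34−5.5)²/(2·0.4²)) = 0.997356·exp(-25.20500) = 1.12839e-11
  L_Cosmic = (1/(0.4·√(2π)))·exp(−(8.34−10.8)²/(2·0.4²)) = 0.997356·exp(-18.91125) = 6.10659e-09
  L_Acoustic = (1/(0.4·√(2π)))·exp(−(8.34−10.9)²/(2·0.4²)) = 0.997356·exp(-20.48000) = 1.27204e-09
Weight by the priors:
  π_Electronic·L_Electronic = 0.32 × 7.2244e-16 = 2.31181e-16
  π_Thermal·L_Thermal = 0.20 × 1.12839e-11 = 2.25677e-12
  π_Cosmic·L_Cosmic = 0.29 × 6.10659e-09 = 1.77091e-09
  π_Acoustic·L_Acoustic = 0.19 × 1.27204e-09 = 2.41687e-10
Marginal: 2.31181e-16 + 2.25677e-12 + 1.77091e-09 + 2.41687e-10 = 2.01485e-09
P(Source Cosmic | the observation) ≈ 0.879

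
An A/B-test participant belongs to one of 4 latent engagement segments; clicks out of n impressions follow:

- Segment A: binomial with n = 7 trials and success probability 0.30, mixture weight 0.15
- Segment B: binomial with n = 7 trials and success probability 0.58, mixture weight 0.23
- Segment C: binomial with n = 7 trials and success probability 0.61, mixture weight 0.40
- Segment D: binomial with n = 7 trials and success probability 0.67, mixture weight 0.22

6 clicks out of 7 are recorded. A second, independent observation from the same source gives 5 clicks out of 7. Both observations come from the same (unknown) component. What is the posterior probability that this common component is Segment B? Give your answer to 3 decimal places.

Apply Bayes' rule: the posterior for each component is proportional to its prior times its likelihood at x.
Since both observations come from the same component, the likelihood for component k is f_k(x₁)·f_k(x₂).
  f_A = [0.0035721] × [0.0250047] = 8.93193e-05
  f_B = [0.111922] × [0.243141] = 0.0272128
  f_C = [0.140651] × [0.269773] = 0.0379437
  f_D = [0.208959] × [0.30876] = 0.0645182
Unnormalised posteriors:
  π_A·f_A = 0.15 × 8.93193e-05 = 1.33979e-05
  π_B·f_B = 0.23 × 0.0272128 = 0.00625894
  π_C·f_C = 0.40 × 0.0379437 = 0.0151775
  π_D·f_D = 0.22 × 0.0645182 = 0.014194
Normaliser: 1.33979e-05 + 0.00625894 + 0.0151775 + 0.014194 = 0.0356438
P(Segment B | data) = 0.00625894 / 0.0356438 ≈ 0.176

0.176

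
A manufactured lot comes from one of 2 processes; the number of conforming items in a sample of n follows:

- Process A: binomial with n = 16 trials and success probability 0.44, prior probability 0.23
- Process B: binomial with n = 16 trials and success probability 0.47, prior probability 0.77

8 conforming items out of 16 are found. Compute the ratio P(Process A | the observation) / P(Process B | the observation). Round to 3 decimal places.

0.274

Posterior odds = (π_i f_i(x)) / (π_j f_j(x)); the normalising sum cancels.
Component likelihoods at x = 8 conforming items out of 16:
  f_A = C(16,8)·0.44^8·0.56^8 = 12870·0.00140482·0.00967173 = 0.174866
  f_B = C(16,8)·0.47^8·0.53^8 = 12870·0.00238113·0.00622597 = 0.190796
Odds = (0.23/0.77) × (0.174866/0.190796) = 0.298701 × 0.916507 ≈ 0.274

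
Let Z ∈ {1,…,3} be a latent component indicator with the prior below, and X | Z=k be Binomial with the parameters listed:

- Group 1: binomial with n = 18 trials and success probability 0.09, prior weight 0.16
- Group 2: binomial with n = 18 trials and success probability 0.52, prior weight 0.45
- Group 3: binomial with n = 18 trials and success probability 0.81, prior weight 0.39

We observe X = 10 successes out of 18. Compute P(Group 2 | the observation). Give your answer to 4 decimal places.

P(component k | x) = π_k·f_k(x) / marginal(x), where marginal(x) = Σ_j π_j·f_j(x).
Evaluate each component's likelihood at the observed value:
  p_1 = 7.17486e-07
  p_2 = 0.178246
  p_3 = 0.00903517
Prior × likelihood for each component:
  π_1·p_1 = 0.16 × 7.17486e-07 = 1.14798e-07
  π_2·p_2 = 0.45 × 0.178246 = 0.0802109
  π_3·p_3 = 0.39 × 0.00903517 = 0.00352372
Normaliser: 1.14798e-07 + 0.0802109 + 0.00352372 = 0.0837347
So the posterior for Group 2 is 0.0802109 / 0.0837347 ≈ 0.9579.

0.9579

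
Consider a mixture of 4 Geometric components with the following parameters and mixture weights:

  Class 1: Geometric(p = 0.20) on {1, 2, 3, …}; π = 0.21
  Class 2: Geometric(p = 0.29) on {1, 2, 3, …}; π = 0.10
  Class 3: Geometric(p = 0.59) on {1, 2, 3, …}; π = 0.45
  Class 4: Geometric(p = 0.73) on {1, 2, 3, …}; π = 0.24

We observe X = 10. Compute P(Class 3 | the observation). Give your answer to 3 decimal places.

0.012

By Bayes' theorem, P(k | x) = P(Z=k) f_k(x) / Σ_j P(Z=j) f_j(x).
Component likelihoods at x = 10:
  f_1 = 0.0268435
  f_2 = 0.0132961
  f_3 = 0.000193155
  f_4 = 5.56669e-06
Unnormalised posteriors:
  P(Z=1)·f_1 = 0.21 × 0.0268435 = 0.00563714
  P(Z=2)·f_2 = 0.10 × 0.0132961 = 0.00132961
  P(Z=3)·f_3 = 0.45 × 0.000193155 = 8.69199e-05
  P(Z=4)·f_4 = 0.24 × 5.56669e-06 = 1.336e-06
Sum: 0.00563714 + 0.00132961 + 8.69199e-05 + 1.336e-06 = 0.00705501
So the posterior for Class 3 is 8.69199e-05 / 0.00705501 ≈ 0.012.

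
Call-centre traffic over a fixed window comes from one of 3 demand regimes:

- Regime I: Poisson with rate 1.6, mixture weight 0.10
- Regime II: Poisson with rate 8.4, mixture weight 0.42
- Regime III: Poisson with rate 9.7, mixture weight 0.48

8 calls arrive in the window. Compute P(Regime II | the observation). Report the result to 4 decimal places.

0.5037

Apply Bayes' rule: the posterior for each component is proportional to its prior times its likelihood at x.
Evaluate each component's likelihood at the observed value:
  L_I = e^(−1.6)·1.6^8/8! = 0.000215064
  L_II = e^(−8.4)·8.4^8/8! = 0.138242
  L_III = e^(−9.7)·9.7^8/8! = 0.119123
Multiply by the mixture weights:
  π_I·L_I = 0.10 × 0.000215064 = 2.15064e-05
  π_II·L_II = 0.42 × 0.138242 = 0.0580617
  π_III·L_III = 0.48 × 0.119123 = 0.0571792
Sum: 2.15064e-05 + 0.0580617 + 0.0571792 = 0.115262
So the posterior for Regime II is 0.0580617 / 0.115262 ≈ 0.5037.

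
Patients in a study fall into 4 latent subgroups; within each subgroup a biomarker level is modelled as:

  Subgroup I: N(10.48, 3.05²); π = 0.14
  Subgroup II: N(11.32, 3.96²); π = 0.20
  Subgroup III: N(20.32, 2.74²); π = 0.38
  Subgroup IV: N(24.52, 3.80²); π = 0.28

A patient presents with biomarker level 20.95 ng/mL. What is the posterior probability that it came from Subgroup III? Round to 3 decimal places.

0.729

Apply Bayes' rule: the posterior for each component is proportional to its prior times its likelihood at x.
Evaluate each component's likelihood at the observed value:
  f_I = (1/(3.05·√(2π)))·exp(−(20.95−10.48)²/(2·3.05²)) = 0.130801·exp(-5.89201) = 0.000361195
  f_II = (1/(3.96·√(2π)))·exp(−(20.95−11.32)²/(2·3.96²)) = 0.100743·exp(-2.95687) = 0.00523676
  f_III = (1/(2.74·√(2π)))·exp(−(20.95−20.32)²/(2·2.74²)) = 0.145599·exp(-0.02643) = 0.141801
  f_IV = (1/(3.80·√(2π)))·exp(−(20.95−24.52)²/(2·3.80²)) = 0.104985·exp(-0.44131) = 0.0675258
Weight by the priors:
  π_I·f_I = 0.14 × 0.000361195 = 5.05673e-05
  π_II·f_II = 0.20 × 0.00523676 = 0.00104735
  π_III·f_III = 0.38 × 0.141801 = 0.0538844
  π_IV·f_IV = 0.28 × 0.0675258 = 0.0189072
Sum: 5.05673e-05 + 0.00104735 + 0.0538844 + 0.0189072 = 0.0738896
P(Subgroup III | data) = 0.0538844 / 0.0738896 ≈ 0.729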